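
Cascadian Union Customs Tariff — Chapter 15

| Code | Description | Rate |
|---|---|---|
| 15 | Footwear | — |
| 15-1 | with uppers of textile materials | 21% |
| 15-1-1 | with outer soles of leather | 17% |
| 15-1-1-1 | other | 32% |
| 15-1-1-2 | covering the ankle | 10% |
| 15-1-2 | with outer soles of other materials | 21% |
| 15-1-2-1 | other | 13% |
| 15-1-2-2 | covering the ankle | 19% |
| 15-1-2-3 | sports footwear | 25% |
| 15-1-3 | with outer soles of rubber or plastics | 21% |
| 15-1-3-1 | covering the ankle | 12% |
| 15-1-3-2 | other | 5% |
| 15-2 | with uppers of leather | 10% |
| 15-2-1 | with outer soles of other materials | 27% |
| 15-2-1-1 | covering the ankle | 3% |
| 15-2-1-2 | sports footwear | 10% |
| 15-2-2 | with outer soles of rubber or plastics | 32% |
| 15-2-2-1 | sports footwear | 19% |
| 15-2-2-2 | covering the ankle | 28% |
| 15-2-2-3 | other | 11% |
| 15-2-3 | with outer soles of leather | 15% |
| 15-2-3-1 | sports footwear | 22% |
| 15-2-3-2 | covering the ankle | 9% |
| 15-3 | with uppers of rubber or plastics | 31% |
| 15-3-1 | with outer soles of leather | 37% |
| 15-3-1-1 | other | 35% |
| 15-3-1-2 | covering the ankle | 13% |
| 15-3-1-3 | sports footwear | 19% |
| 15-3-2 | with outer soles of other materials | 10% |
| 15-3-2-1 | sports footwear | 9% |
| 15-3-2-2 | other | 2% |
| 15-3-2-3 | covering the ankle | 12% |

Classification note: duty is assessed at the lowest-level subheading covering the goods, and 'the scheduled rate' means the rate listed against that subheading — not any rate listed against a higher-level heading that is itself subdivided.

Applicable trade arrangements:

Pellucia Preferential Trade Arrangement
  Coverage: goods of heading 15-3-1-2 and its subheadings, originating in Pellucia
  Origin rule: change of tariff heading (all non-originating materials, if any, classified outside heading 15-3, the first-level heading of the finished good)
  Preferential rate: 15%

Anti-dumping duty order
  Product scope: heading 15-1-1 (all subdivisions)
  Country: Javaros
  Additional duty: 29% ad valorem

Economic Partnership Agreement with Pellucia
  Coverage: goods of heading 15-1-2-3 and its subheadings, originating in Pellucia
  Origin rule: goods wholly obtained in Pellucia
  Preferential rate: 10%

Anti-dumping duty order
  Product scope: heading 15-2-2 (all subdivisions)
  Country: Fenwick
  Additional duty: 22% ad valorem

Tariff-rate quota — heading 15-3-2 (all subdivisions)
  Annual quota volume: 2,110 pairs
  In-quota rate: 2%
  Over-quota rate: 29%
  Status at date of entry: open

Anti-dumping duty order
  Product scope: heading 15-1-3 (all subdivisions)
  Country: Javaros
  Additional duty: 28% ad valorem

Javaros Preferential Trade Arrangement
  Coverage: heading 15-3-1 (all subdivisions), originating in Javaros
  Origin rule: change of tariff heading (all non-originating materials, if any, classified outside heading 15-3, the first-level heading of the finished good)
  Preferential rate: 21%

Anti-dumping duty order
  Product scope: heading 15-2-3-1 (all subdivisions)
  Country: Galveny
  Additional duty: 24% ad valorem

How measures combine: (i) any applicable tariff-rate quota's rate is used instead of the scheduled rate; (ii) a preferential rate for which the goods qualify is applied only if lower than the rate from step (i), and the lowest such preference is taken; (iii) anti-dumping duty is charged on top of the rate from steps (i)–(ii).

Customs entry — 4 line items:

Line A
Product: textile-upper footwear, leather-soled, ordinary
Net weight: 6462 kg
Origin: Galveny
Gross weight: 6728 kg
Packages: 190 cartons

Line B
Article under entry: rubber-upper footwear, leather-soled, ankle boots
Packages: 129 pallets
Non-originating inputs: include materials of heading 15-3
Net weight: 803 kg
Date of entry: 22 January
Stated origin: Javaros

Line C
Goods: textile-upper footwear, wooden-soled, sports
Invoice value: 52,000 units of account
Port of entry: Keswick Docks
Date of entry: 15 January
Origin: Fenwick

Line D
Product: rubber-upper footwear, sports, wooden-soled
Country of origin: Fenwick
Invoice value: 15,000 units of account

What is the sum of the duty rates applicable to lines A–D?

Line A: textile-upper → 15-1; leather-soled → 15-1-1; ordinary → 15-1-1-1. Scheduled 32%. No special measure applies. → 32%.
Line B: rubber-upper → 15-3; leather-soled → 15-3-1; ankle boots → 15-3-1-2. Scheduled 13%. Javaros agreement on 15-3-1: CTH not met. → 13%.
Line C: textile-upper → 15-1; wooden-soled → 15-1-2; sports → 15-1-2-3. Scheduled 25%. No special measure applies. → 25%.
Line D: rubber-upper → 15-3; wooden-soled → 15-3-2; sports → 15-3-2-1. Scheduled 9%. quota on 15-3-2 open → in-quota 2%. → 2%.
Sum: 32% + 13% + 25% + 2% = 72%.

72%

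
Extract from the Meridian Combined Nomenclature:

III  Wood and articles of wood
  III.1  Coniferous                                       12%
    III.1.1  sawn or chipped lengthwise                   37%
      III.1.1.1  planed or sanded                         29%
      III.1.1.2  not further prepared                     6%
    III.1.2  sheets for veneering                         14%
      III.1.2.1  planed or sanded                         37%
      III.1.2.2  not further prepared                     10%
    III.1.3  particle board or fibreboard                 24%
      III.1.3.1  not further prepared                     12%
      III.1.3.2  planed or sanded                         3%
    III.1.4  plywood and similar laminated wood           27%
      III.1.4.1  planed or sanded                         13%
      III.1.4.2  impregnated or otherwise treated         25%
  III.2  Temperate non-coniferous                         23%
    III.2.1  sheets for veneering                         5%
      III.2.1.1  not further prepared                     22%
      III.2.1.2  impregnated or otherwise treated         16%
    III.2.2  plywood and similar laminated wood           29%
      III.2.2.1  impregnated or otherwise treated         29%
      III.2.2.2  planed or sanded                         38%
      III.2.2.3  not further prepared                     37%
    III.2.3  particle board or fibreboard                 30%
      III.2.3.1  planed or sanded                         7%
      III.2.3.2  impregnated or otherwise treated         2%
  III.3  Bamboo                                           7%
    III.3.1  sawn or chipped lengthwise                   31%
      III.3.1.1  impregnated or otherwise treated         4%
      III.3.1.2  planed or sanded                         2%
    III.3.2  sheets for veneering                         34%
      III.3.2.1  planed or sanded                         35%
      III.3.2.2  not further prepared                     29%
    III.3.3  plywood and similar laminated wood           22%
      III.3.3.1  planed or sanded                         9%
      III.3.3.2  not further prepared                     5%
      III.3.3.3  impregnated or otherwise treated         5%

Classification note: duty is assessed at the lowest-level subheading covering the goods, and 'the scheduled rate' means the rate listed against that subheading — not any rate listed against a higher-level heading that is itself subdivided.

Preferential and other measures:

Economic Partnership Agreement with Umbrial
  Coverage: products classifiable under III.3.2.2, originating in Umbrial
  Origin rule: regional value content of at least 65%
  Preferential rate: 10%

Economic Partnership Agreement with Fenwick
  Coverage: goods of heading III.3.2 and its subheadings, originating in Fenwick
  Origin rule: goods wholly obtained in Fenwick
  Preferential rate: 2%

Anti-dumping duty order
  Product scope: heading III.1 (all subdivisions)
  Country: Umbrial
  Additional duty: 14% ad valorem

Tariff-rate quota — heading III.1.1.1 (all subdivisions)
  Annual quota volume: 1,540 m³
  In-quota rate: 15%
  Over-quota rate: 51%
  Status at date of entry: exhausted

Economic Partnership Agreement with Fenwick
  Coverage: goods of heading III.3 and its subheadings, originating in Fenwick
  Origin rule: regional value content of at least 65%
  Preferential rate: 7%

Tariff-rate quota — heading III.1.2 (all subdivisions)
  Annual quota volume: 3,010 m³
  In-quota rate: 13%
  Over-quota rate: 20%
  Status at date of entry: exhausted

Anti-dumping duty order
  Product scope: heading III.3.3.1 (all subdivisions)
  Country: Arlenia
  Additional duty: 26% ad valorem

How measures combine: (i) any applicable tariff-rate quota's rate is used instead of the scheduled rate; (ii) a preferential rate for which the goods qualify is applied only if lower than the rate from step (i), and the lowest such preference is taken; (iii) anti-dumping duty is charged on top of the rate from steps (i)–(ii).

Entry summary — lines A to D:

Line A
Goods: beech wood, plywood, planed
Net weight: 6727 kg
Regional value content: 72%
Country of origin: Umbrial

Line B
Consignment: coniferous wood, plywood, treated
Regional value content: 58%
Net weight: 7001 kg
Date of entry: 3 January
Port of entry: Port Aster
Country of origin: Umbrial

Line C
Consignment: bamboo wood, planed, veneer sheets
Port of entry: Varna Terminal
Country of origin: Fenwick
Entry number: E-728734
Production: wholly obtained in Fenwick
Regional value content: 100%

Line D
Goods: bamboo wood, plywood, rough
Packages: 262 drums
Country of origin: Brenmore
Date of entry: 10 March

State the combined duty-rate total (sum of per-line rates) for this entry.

Line A: beech → III.2; plywood → III.2.2; planed → III.2.2.2. Scheduled 38%. Umbrial agreement on III.3.2.2: III.2.2.2 not covered. → 38%.
Line B: coniferous → III.1; plywood → III.1.4; treated → III.1.4.2. Scheduled 25%. Umbrial agreement on III.3.2.2: III.1.4.2 not covered; anti-dumping (Umbrial, III.1): +14%; total 25% + 14% = 39%. → 39%.
Line C: bamboo → III.3; veneer sheets → III.3.2; planed → III.3.2.1. Scheduled 35%. Fenwick agreement on III.3.2: wholly obtained → 2% available; Fenwick agreement on III.3: RVC ≥ 65% → 7% available; preferential 2%. → 2%.
Line D: bamboo → III.3; plywood → III.3.3; rough → III.3.3.2. Scheduled 5%. No special measure applies. → 5%.
Sum: 38% + 39% + 2% + 5% = 84%.

84%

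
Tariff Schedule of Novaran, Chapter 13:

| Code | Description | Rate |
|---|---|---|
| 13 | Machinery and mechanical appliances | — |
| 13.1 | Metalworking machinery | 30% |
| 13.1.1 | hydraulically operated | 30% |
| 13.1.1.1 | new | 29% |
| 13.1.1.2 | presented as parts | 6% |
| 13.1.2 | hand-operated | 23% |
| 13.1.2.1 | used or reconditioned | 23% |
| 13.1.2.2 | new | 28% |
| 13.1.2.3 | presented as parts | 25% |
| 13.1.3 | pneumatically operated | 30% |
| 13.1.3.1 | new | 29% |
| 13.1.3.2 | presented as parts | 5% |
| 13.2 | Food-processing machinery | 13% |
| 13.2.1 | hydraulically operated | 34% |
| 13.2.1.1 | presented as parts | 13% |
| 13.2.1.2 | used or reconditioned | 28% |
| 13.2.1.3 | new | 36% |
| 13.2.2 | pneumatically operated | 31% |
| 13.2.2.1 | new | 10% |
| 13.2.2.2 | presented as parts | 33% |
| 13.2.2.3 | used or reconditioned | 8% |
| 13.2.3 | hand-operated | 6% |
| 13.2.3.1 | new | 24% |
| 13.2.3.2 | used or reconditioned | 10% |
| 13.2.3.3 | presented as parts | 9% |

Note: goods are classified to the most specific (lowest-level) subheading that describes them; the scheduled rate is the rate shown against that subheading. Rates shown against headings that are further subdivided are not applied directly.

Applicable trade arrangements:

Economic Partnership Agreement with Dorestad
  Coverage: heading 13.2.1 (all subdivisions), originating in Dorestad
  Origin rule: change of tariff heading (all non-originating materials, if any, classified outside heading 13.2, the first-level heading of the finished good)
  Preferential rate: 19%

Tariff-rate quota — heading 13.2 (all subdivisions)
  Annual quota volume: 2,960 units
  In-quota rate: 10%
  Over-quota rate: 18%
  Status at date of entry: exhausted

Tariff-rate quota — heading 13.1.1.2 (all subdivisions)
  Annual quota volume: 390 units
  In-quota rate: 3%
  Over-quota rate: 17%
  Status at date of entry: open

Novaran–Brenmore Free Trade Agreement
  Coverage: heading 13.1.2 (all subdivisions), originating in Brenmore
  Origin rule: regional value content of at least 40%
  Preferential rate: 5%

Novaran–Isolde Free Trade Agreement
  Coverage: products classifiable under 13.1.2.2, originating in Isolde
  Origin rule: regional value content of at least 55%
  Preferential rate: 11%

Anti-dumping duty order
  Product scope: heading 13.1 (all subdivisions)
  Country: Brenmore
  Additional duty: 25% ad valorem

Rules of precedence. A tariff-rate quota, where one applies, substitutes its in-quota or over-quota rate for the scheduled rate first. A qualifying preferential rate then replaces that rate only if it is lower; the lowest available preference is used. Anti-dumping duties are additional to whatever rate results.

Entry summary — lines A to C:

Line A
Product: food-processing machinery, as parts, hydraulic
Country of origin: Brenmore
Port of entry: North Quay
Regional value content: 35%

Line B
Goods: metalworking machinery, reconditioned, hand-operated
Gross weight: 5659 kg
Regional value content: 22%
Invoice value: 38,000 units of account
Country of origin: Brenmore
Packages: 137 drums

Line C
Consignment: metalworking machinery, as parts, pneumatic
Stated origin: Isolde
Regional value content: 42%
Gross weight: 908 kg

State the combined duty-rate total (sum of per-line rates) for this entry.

71%

Line A: food-processing → 13.2; hydraulic → 13.2.1; as parts → 13.2.1.1. Scheduled 13%. quota on 13.2 exhausted → over-quota 18%; Brenmore agreement on 13.1.2: 13.2.1.1 not covered. → 18%.
Line B: metalworking → 13.1; hand-operated → 13.1.2; reconditioned → 13.1.2.1. Scheduled 23%. Brenmore agreement on 13.1.2: RVC < 40%; anti-dumping (Brenmore, 13.1): +25%; total 23% + 25% = 48%. → 48%.
Line C: metalworking → 13.1; pneumatic → 13.1.3; as parts → 13.1.3.2. Scheduled 5%. Isolde agreement on 13.1.2.2: 13.1.3.2 not covered. → 5%.
Sum: 18% + 48% + 5% = 71%.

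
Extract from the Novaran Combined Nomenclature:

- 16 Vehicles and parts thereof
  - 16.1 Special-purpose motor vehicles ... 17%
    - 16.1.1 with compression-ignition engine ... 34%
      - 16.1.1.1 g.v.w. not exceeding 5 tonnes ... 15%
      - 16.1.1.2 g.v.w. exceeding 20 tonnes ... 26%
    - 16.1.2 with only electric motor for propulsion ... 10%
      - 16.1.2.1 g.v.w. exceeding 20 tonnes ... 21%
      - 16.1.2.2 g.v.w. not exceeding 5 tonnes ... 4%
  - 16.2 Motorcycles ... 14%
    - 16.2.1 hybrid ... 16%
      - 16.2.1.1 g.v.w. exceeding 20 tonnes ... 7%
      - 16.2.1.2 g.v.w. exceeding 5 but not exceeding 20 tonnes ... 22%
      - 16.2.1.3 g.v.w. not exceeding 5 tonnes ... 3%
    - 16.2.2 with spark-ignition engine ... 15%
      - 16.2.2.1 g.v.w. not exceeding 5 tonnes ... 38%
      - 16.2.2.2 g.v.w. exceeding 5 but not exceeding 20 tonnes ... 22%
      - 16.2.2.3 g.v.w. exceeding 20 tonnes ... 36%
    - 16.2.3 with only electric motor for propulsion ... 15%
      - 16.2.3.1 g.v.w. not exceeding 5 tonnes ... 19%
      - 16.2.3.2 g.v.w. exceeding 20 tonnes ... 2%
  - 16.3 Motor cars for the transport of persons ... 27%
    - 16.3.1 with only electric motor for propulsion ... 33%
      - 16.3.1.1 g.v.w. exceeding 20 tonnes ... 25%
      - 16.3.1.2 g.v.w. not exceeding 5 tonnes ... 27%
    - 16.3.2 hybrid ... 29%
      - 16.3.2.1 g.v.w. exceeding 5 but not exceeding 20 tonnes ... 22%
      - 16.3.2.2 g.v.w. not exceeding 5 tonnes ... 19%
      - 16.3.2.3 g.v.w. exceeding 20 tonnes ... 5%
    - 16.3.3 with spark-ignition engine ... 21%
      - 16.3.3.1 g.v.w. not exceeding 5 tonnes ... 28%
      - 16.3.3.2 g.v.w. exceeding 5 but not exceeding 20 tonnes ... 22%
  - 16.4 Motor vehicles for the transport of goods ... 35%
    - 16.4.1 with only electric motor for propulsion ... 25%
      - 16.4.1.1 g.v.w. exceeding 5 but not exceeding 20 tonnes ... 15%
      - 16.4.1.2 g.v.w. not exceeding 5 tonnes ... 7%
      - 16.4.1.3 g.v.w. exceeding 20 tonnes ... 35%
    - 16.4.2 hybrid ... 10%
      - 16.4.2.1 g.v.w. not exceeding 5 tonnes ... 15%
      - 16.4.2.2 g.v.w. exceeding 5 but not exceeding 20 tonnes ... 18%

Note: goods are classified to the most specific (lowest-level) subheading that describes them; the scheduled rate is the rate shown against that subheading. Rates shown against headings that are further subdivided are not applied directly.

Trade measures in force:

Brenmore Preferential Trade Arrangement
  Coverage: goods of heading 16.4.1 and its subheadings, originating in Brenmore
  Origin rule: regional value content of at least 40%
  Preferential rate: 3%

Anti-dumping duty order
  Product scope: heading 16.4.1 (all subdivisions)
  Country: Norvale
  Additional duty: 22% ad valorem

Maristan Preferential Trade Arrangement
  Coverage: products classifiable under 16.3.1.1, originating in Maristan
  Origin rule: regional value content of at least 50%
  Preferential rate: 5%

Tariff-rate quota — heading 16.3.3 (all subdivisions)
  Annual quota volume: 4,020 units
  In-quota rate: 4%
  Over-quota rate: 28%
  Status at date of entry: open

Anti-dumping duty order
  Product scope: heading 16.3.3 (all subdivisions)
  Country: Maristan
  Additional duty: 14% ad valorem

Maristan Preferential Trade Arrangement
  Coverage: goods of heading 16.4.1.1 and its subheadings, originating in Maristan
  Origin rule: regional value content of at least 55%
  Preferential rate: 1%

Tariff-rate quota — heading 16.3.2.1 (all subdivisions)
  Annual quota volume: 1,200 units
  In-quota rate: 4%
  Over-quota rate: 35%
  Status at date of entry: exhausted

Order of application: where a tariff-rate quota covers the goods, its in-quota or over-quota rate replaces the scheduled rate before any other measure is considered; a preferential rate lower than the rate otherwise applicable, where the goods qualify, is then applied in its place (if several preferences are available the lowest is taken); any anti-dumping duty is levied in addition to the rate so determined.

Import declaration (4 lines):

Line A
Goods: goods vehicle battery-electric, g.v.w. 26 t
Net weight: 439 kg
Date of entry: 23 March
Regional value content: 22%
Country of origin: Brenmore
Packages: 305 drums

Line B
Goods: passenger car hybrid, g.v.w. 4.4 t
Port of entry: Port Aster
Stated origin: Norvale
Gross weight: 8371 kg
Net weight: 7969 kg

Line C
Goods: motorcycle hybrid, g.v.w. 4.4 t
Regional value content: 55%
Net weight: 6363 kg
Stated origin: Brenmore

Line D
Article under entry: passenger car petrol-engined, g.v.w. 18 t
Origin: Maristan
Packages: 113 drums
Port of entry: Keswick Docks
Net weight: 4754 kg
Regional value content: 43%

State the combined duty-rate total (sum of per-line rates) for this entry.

75%

Line A: goods vehicle → 16.4; battery-electric → 16.4.1; g.v.w. 26 t → 16.4.1.3. Scheduled 35%. Brenmore agreement on 16.4.1: RVC < 40%. → 35%.
Line B: passenger car → 16.3; hybrid → 16.3.2; g.v.w. 4.4 t → 16.3.2.2. Scheduled 19%. No special measure applies. → 19%.
Line C: motorcycle → 16.2; hybrid → 16.2.1; g.v.w. 4.4 t → 16.2.1.3. Scheduled 3%. Brenmore agreement on 16.4.1: 16.2.1.3 not covered. → 3%.
Line D: passenger car → 16.3; petrol-engined → 16.3.3; g.v.w. 18 t → 16.3.3.2. Scheduled 22%. quota on 16.3.3 open → in-quota 4%; Maristan agreement on 16.3.1.1: 16.3.3.2 not covered; Maristan agreement on 16.4.1.1: 16.3.3.2 not covered; anti-dumping (Maristan, 16.3.3): +14%; total 4% + 14% = 18%. → 18%.
Sum: 35% + 19% + 3% + 18% = 75%.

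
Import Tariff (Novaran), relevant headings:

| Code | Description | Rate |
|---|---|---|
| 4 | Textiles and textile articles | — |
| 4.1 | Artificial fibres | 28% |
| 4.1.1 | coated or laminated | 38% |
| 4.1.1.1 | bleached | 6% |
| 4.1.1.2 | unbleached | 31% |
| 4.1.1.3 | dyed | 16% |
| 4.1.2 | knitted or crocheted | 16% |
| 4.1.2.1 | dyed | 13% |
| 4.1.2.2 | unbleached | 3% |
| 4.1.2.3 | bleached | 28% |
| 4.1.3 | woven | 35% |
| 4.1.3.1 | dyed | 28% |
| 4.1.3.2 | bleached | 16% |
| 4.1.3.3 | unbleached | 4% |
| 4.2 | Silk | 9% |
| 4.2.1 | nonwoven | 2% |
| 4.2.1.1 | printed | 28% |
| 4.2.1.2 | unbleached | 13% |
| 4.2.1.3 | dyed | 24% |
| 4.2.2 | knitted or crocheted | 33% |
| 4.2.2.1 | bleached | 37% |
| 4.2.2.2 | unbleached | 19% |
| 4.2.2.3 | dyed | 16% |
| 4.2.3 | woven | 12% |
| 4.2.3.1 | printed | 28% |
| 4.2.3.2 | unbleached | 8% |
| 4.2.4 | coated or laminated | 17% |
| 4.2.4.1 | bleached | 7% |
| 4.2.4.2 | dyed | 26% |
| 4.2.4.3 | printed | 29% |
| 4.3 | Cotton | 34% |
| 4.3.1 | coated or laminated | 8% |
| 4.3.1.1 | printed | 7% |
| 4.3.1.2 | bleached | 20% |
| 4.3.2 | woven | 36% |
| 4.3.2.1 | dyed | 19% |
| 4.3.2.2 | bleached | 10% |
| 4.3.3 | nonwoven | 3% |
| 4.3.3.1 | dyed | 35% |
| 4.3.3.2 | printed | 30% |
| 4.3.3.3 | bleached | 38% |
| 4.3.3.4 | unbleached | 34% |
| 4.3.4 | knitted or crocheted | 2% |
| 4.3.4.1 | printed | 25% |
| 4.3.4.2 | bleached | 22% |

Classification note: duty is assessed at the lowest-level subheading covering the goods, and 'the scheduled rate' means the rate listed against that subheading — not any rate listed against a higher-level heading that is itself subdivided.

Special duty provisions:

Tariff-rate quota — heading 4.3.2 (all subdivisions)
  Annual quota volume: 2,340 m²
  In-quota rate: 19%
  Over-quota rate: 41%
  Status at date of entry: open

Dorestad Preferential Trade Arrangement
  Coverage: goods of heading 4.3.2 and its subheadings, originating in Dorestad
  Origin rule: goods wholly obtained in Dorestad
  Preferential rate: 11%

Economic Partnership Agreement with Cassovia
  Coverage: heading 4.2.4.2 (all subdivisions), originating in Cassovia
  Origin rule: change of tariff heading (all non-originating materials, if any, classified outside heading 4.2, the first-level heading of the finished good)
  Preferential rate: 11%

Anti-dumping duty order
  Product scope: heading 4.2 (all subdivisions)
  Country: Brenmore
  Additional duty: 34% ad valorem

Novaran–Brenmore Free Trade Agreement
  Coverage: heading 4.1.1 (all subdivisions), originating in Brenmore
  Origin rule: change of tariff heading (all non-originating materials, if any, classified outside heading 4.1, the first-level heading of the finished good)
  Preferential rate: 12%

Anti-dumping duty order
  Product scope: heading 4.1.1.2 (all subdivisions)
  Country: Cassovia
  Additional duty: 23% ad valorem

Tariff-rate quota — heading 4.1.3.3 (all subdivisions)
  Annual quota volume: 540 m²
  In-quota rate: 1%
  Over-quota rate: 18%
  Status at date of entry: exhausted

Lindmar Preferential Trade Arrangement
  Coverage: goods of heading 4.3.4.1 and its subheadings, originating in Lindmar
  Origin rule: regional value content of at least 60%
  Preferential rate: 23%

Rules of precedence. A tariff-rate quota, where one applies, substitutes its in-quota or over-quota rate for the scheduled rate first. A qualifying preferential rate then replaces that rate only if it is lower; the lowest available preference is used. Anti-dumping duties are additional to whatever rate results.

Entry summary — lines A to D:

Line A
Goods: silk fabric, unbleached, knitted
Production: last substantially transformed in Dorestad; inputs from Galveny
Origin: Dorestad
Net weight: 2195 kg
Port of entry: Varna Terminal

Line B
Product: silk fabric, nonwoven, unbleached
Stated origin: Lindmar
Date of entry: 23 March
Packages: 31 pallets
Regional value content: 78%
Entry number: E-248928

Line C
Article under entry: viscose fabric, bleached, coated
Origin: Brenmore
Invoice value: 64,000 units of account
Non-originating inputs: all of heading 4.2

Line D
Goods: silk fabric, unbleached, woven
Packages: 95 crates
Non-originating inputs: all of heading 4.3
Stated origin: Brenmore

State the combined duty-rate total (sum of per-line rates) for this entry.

Line A: silk → 4.2; knitted → 4.2.2; unbleached → 4.2.2.2. Scheduled 19%. Dorestad agreement on 4.3.2: 4.2.2.2 not covered. → 19%.
Line B: silk → 4.2; nonwoven → 4.2.1; unbleached → 4.2.1.2. Scheduled 13%. Lindmar agreement on 4.3.4.1: 4.2.1.2 not covered. → 13%.
Line C: viscose → 4.1; coated → 4.1.1; bleached → 4.1.1.1. Scheduled 6%. Brenmore agreement on 4.1.1: CTH met → 12% available; preference 12% not lower than 6% → no reduction. → 6%.
Line D: silk → 4.2; woven → 4.2.3; unbleached → 4.2.3.2. Scheduled 8%. Brenmore agreement on 4.1.1: 4.2.3.2 not covered; anti-dumping (Brenmore, 4.2): +34%; total 8% + 34% = 42%. → 42%.
Sum: 19% + 13% + 6% + 42% = 80%.

80%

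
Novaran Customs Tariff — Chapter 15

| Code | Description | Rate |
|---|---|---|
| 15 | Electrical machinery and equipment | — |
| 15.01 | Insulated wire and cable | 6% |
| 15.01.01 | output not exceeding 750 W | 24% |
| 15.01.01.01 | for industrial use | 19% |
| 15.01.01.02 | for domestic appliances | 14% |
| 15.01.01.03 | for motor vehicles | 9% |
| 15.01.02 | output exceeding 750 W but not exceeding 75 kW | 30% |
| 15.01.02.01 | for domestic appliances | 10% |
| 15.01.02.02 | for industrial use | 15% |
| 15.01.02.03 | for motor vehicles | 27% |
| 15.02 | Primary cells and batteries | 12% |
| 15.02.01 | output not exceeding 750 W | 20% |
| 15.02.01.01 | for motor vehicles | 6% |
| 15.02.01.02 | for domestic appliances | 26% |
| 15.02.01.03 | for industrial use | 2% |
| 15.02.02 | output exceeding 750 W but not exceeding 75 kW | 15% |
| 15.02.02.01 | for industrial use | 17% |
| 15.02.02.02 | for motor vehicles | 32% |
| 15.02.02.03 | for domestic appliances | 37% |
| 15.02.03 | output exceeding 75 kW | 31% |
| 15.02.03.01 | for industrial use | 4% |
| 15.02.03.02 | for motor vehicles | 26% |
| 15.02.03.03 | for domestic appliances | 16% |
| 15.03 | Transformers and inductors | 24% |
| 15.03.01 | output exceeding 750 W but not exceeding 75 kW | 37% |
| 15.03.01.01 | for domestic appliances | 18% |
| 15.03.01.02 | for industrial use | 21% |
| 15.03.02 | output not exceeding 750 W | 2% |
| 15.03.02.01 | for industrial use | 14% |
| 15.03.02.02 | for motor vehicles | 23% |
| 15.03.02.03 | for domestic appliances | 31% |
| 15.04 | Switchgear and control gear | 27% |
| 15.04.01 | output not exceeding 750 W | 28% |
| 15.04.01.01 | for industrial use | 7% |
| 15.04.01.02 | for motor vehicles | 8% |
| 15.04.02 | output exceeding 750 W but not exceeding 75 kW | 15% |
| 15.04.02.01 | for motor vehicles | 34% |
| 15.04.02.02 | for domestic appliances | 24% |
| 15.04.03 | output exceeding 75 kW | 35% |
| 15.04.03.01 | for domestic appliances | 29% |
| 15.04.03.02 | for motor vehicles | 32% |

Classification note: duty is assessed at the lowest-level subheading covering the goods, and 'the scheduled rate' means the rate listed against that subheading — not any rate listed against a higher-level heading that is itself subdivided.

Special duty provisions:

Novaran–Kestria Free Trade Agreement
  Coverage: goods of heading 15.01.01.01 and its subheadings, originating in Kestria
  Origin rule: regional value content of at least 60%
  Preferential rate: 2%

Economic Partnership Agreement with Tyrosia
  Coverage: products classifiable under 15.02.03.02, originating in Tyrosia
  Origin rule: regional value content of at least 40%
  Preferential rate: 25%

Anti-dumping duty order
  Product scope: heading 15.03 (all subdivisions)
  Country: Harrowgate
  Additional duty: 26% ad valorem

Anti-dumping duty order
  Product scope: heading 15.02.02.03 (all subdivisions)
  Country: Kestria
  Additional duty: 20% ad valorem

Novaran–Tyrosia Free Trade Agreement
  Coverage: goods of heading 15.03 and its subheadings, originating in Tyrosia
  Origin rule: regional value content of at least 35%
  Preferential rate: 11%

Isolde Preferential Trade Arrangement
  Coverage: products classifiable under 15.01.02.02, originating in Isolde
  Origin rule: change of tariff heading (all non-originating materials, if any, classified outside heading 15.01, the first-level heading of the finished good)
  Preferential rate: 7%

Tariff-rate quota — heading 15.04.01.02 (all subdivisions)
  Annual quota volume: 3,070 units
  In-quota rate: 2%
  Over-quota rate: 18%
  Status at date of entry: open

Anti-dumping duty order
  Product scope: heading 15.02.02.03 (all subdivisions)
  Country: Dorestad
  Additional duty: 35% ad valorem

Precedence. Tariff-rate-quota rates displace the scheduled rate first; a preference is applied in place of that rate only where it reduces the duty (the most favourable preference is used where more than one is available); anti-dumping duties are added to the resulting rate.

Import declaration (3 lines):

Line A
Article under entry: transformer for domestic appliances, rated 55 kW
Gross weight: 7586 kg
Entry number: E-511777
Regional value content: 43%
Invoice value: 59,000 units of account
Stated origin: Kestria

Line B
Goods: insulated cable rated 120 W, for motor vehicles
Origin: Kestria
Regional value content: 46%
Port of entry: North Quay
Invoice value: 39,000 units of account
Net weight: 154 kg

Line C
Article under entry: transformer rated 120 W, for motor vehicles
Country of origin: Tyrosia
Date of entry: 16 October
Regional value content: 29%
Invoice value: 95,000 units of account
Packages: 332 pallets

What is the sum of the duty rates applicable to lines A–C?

Line A: transformer → 15.03; rated 55 kW → 15.03.01; for domestic appliances → 15.03.01.01. Scheduled 18%. Kestria agreement on 15.01.01.01: 15.03.01.01 not covered. → 18%.
Line B: insulated cable → 15.01; rated 120 W → 15.01.01; for motor vehicles → 15.01.01.03. Scheduled 9%. Kestria agreement on 15.01.01.01: 15.01.01.03 not covered. → 9%.
Line C: transformer → 15.03; rated 120 W → 15.03.02; for motor vehicles → 15.03.02.02. Scheduled 23%. Tyrosia agreement on 15.02.03.02: 15.03.02.02 not covered; Tyrosia agreement on 15.03: RVC < 35%. → 23%.
Sum: 18% + 9% + 23% = 50%.

50%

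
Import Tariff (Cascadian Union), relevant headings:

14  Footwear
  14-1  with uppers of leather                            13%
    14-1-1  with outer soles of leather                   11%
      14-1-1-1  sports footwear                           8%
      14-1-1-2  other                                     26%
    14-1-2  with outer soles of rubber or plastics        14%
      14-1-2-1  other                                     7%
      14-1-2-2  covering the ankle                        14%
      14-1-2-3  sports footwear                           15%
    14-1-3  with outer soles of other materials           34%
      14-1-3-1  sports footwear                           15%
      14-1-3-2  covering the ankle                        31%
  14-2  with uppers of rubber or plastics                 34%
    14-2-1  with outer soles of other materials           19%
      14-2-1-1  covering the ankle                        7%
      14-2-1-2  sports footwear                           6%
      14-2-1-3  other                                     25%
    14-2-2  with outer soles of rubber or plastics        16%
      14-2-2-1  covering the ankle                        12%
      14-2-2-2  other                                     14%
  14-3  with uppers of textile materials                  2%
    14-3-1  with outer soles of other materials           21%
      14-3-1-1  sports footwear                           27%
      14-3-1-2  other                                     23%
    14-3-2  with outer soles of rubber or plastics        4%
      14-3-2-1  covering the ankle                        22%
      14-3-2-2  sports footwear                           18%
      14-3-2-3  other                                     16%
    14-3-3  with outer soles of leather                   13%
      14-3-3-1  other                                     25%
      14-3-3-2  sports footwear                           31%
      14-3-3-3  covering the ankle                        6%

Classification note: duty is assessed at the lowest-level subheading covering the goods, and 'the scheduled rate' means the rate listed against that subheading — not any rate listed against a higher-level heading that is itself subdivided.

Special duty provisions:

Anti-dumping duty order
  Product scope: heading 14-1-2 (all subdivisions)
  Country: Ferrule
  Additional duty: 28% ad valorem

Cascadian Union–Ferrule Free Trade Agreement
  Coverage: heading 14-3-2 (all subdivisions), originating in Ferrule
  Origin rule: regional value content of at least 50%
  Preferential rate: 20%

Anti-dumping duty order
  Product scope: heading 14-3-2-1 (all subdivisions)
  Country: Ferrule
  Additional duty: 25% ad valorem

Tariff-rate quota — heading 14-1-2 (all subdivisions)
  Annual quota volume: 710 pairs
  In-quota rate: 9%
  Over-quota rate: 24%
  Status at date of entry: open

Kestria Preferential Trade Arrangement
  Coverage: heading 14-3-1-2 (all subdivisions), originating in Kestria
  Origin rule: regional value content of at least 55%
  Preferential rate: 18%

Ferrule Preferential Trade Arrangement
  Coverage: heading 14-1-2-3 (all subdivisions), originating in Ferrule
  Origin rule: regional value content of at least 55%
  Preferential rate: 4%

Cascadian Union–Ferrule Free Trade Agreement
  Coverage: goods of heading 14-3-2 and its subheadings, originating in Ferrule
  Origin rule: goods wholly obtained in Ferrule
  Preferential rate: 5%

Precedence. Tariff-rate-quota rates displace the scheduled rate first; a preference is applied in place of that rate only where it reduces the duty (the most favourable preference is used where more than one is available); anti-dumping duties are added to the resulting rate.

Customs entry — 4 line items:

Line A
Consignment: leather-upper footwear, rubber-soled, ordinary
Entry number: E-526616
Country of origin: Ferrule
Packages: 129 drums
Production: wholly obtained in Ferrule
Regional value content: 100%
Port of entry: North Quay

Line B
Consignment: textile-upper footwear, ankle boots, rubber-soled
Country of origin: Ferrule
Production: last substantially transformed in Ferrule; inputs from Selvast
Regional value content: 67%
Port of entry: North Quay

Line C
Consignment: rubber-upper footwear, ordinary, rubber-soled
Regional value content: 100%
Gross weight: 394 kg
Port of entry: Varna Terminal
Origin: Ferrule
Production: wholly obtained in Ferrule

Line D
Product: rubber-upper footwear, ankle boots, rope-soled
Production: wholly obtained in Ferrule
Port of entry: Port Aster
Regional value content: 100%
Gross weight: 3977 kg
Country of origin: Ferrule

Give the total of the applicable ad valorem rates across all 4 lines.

103%

Line A: leather-upper → 14-1; rubber-soled → 14-1-2; ordinary → 14-1-2-1. Scheduled 7%. quota on 14-1-2 open → in-quota 9%; Ferrule agreement on 14-3-2: 14-1-2-1 not covered; Ferrule agreement on 14-1-2-3: 14-1-2-1 not covered; Ferrule agreement on 14-3-2: 14-1-2-1 not covered; anti-dumping (Ferrule, 14-1-2): +28%; total 9% + 28% = 37%. → 37%.
Line B: textile-upper → 14-3; rubber-soled → 14-3-2; ankle boots → 14-3-2-1. Scheduled 22%. Ferrule agreement on 14-3-2: RVC ≥ 50% → 20% available; Ferrule agreement on 14-1-2-3: 14-3-2-1 not covered; Ferrule agreement on 14-3-2: not wholly obtained; preferential 20%; anti-dumping (Ferrule, 14-3-2-1): +25%; total 20% + 25% = 45%. → 45%.
Line C: rubber-upper → 14-2; rubber-soled → 14-2-2; ordinary → 14-2-2-2. Scheduled 14%. Ferrule agreement on 14-3-2: 14-2-2-2 not covered; Ferrule agreement on 14-1-2-3: 14-2-2-2 not covered; Ferrule agreement on 14-3-2: 14-2-2-2 not covered. → 14%.
Line D: rubber-upper → 14-2; rope-soled → 14-2-1; ankle boots → 14-2-1-1. Scheduled 7%. Ferrule agreement on 14-3-2: 14-2-1-1 not covered; Ferrule agreement on 14-1-2-3: 14-2-1-1 not covered; Ferrule agreement on 14-3-2: 14-2-1-1 not covered. → 7%.
Sum: 37% + 45% + 14% + 7% = 103%.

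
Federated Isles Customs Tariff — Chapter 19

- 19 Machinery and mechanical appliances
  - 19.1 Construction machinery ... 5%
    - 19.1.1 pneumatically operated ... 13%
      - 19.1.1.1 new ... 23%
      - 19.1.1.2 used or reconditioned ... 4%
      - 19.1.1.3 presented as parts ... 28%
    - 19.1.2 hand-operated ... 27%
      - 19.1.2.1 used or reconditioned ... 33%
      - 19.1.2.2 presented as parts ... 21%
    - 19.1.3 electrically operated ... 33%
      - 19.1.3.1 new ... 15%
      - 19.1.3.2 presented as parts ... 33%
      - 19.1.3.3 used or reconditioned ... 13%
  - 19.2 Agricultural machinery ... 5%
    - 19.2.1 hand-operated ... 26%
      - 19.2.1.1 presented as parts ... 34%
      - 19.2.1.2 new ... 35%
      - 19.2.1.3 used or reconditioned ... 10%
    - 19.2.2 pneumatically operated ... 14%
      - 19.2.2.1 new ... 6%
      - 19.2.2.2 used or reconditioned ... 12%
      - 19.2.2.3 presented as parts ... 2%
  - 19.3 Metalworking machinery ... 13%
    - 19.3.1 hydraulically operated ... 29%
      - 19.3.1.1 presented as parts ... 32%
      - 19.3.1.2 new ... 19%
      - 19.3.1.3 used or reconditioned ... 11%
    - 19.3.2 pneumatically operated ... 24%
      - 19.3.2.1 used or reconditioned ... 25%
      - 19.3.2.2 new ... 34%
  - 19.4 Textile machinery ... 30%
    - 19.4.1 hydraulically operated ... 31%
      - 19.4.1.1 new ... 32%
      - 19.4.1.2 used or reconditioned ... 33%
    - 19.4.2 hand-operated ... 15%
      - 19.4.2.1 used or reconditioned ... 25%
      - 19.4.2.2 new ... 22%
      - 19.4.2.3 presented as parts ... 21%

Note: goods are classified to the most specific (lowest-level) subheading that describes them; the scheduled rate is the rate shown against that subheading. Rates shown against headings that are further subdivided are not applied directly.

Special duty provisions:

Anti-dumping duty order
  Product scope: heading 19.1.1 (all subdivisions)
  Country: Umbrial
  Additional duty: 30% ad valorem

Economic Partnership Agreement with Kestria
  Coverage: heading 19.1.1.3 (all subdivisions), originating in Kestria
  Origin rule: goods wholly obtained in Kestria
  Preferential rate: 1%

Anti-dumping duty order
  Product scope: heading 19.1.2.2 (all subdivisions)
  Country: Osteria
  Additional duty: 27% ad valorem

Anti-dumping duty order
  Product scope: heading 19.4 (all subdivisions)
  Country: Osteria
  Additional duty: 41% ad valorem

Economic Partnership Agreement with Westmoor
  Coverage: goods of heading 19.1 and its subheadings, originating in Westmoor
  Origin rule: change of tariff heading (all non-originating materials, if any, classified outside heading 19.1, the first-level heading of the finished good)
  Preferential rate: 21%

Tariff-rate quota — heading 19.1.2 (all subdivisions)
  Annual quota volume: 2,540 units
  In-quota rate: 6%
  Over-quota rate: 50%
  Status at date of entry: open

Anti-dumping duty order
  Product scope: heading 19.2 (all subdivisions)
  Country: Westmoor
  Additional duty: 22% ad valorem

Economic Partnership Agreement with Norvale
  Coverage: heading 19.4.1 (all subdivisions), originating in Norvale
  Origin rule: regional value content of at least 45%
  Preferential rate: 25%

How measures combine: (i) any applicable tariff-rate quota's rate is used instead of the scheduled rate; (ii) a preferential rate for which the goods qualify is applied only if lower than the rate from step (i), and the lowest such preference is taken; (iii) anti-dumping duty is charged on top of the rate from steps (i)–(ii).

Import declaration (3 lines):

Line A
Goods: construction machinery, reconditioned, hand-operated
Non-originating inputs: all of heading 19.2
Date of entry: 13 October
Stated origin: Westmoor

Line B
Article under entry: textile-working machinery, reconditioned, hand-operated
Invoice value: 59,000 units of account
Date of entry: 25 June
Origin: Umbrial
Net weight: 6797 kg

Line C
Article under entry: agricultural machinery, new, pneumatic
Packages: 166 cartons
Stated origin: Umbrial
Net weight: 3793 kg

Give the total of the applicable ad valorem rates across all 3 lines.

37%

Line A: construction → 19.1; hand-operated → 19.1.2; reconditioned → 19.1.2.1. Scheduled 33%. quota on 19.1.2 open → in-quota 6%; Westmoor agreement on 19.1: CTH met → 21% available; preference 21% not lower than 6% → no reduction. → 6%.
Line B: textile-working → 19.4; hand-operated → 19.4.2; reconditioned → 19.4.2.1. Scheduled 25%. No special measure applies. → 25%.
Line C: agricultural → 19.2; pneumatic → 19.2.2; new → 19.2.2.1. Scheduled 6%. No special measure applies. → 6%.
Sum: 6% + 25% + 6% = 37%.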